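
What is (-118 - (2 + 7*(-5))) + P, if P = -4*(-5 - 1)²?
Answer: -229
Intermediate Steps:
P = -144 (P = -4*(-6)² = -4*36 = -144)
(-118 - (2 + 7*(-5))) + P = (-118 - (2 + 7*(-5))) - 144 = (-118 - (2 - 35)) - 144 = (-118 - 1*(-33)) - 144 = (-118 + 33) - 144 = -85 - 144 = -229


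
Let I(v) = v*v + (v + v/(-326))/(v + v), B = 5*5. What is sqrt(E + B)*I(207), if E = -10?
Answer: 27937873*sqrt(15)/652 ≈ 1.6596e+5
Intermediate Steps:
B = 25
I(v) = 325/652 + v**2 (I(v) = v**2 + (v + v*(-1/326))/((2*v)) = v**2 + (v - v/326)*(1/(2*v)) = v**2 + (325*v/326)*(1/(2*v)) = v**2 + 325/652 = 325/652 + v**2)
sqrt(E + B)*I(207) = sqrt(-10 + 25)*(325/652 + 207**2) = sqrt(15)*(325/652 + 42849) = sqrt(15)*(27937873/652) = 27937873*sqrt(15)/652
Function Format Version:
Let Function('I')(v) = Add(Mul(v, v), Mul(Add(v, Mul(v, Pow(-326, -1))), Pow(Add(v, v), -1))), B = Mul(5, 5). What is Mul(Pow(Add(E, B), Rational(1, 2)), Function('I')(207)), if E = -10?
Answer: Mul(Rational(27937873, 652), Pow(15, Rational(1, 2))) ≈ 1.6596e+5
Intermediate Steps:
B = 25
Function('I')(v) = Add(Rational(325, 652), Pow(v, 2)) (Function('I')(v) = Add(Pow(v, 2), Mul(Add(v, Mul(v, Rational(-1, 326))), Pow(Mul(2, v), -1))) = Add(Pow(v, 2), Mul(Add(v, Mul(Rational(-1, 326), v)), Mul(Rational(1, 2), Pow(v, -1)))) = Add(Pow(v, 2), Mul(Mul(Rational(325, 326), v), Mul(Rational(1, 2), Pow(v, -1)))) = Add(Pow(v, 2), Rational(325, 652)) = Add(Rational(325, 652), Pow(v, 2)))
Mul(Pow(Add(E, B), Rational(1, 2)), Function('I')(207)) = Mul(Pow(Add(-10, 25), Rational(1, 2)), Add(Rational(325, 652), Pow(207, 2))) = Mul(Pow(15, Rational(1, 2)), Add(Rational(325, 652), 42849)) = Mul(Pow(15, Rational(1, 2)), Rational(27937873, 652)) = Mul(Rational(27937873, 652), Pow(15, Rational(1, 2)))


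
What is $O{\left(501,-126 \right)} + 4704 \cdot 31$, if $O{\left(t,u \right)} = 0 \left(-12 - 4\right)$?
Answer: $145824$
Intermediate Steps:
$O{\left(t,u \right)} = 0$ ($O{\left(t,u \right)} = 0 \left(-16\right) = 0$)
$O{\left(501,-126 \right)} + 4704 \cdot 31 = 0 + 4704 \cdot 31 = 0 + 145824 = 145824$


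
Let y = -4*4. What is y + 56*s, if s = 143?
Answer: 7992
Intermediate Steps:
y = -16
y + 56*s = -16 + 56*143 = -16 + 8008 = 7992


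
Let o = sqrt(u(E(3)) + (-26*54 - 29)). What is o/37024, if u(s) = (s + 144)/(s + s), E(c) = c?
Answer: 3*I*sqrt(626)/74048 ≈ 0.0010137*I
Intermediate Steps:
u(s) = (144 + s)/(2*s) (u(s) = (144 + s)/((2*s)) = (144 + s)*(1/(2*s)) = (144 + s)/(2*s))
o = 3*I*sqrt(626)/2 (o = sqrt((1/2)*(144 + 3)/3 + (-26*54 - 29)) = sqrt((1/2)*(1/3)*147 + (-1404 - 29)) = sqrt(49/2 - 1433) = sqrt(-2817/2) = 3*I*sqrt(626)/2 ≈ 37.53*I)
o/37024 = (3*I*sqrt(626)/2)/37024 = (3*I*sqrt(626)/2)*(1/37024) = 3*I*sqrt(626)/74048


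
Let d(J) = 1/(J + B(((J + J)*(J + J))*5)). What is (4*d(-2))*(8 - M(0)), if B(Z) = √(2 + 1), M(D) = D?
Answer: -64 - 32*√3 ≈ -119.43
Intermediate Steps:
B(Z) = √3
d(J) = 1/(J + √3)
(4*d(-2))*(8 - M(0)) = (4/(-2 + √3))*(8 - 1*0) = (4/(-2 + √3))*(8 + 0) = (4/(-2 + √3))*8 = 32/(-2 + √3)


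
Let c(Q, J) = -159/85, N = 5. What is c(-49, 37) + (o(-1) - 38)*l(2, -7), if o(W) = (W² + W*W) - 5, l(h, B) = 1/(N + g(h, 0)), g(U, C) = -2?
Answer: -3962/255 ≈ -15.537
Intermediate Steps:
c(Q, J) = -159/85 (c(Q, J) = -159*1/85 = -159/85)
l(h, B) = ⅓ (l(h, B) = 1/(5 - 2) = 1/3 = ⅓)
o(W) = -5 + 2*W² (o(W) = (W² + W²) - 5 = 2*W² - 5 = -5 + 2*W²)
c(-49, 37) + (o(-1) - 38)*l(2, -7) = -159/85 + ((-5 + 2*(-1)²) - 38)*(⅓) = -159/85 + ((-5 + 2*1) - 38)*(⅓) = -159/85 + ((-5 + 2) - 38)*(⅓) = -159/85 + (-3 - 38)*(⅓) = -159/85 - 41*⅓ = -159/85 - 41/3 = -3962/255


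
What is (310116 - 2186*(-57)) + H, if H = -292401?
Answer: 142317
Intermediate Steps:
(310116 - 2186*(-57)) + H = (310116 - 2186*(-57)) - 292401 = (310116 + 124602) - 292401 = 434718 - 292401 = 142317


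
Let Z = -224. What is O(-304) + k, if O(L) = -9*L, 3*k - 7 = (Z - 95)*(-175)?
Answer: 64040/3 ≈ 21347.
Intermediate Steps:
k = 55832/3 (k = 7/3 + ((-224 - 95)*(-175))/3 = 7/3 + (-319*(-175))/3 = 7/3 + (⅓)*55825 = 7/3 + 55825/3 = 55832/3 ≈ 18611.)
O(-304) + k = -9*(-304) + 55832/3 = 2736 + 55832/3 = 64040/3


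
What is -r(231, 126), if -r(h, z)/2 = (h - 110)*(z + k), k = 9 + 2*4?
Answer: 34606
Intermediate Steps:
k = 17 (k = 9 + 8 = 17)
r(h, z) = -2*(-110 + h)*(17 + z) (r(h, z) = -2*(h - 110)*(z + 17) = -2*(-110 + h)*(17 + z))
-r(231, 126) = -(3740 - 34*231 + 220*126 - 2*231*126) = -(3740 - 7854 + 27720 - 58212) = -1*(-34606) = 34606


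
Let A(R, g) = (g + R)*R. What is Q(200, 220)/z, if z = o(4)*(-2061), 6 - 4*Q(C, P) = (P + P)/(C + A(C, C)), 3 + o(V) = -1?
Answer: 12019/66116880 ≈ 0.00018178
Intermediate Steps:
A(R, g) = R*(R + g) (A(R, g) = (R + g)*R = R*(R + g))
o(V) = -4 (o(V) = -3 - 1 = -4)
Q(C, P) = 3/2 - P/(2*(C + 2*C²)) (Q(C, P) = 3/2 - (P + P)/(4*(C + C*(C + C))) = 3/2 - 2*P/(4*(C + C*(2*C))) = 3/2 - 2*P/(4*(C + 2*C²)) = 3/2 - P/(2*(C + 2*C²)))
z = 8244 (z = -4*(-2061) = 8244)
Q(200, 220)/z = ((½)*(-1*220 + 3*200 + 6*200²)/(200*(1 + 2*200)))/8244 = ((½)*(1/200)*(-220 + 600 + 6*40000)/(1 + 400))*(1/8244) = ((½)*(1/200)*(-220 + 600 + 240000)/401)*(1/8244) = ((½)*(1/200)*(1/401)*240380)*(1/8244) = (12019/8020)*(1/8244) = 12019/66116880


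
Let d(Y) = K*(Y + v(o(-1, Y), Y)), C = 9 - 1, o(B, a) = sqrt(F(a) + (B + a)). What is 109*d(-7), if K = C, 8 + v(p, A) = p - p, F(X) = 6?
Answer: -13080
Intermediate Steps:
o(B, a) = sqrt(6 + B + a) (o(B, a) = sqrt(6 + (B + a)) = sqrt(6 + B + a))
C = 8
v(p, A) = -8 (v(p, A) = -8 + (p - p) = -8 + 0 = -8)
K = 8
d(Y) = -64 + 8*Y (d(Y) = 8*(Y - 8) = 8*(-8 + Y) = -64 + 8*Y)
109*d(-7) = 109*(-64 + 8*(-7)) = 109*(-64 - 56) = 109*(-120) = -13080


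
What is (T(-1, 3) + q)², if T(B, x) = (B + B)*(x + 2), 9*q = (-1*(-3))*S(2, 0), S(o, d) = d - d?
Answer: 100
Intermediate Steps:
S(o, d) = 0
q = 0 (q = (-1*(-3)*0)/9 = (3*0)/9 = (⅑)*0 = 0)
T(B, x) = 2*B*(2 + x) (T(B, x) = (2*B)*(2 + x) = 2*B*(2 + x))
(T(-1, 3) + q)² = (2*(-1)*(2 + 3) + 0)² = (2*(-1)*5 + 0)² = (-10 + 0)² = (-10)² = 100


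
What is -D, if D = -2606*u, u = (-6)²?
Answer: 93816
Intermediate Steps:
u = 36
D = -93816 (D = -2606*36 = -93816)
-D = -1*(-93816) = 93816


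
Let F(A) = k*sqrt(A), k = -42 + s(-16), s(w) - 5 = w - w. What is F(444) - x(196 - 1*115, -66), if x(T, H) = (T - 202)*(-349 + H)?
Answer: -50215 - 74*sqrt(111) ≈ -50995.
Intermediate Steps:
s(w) = 5 (s(w) = 5 + (w - w) = 5 + 0 = 5)
k = -37 (k = -42 + 5 = -37)
x(T, H) = (-349 + H)*(-202 + T) (x(T, H) = (-202 + T)*(-349 + H) = (-349 + H)*(-202 + T))
F(A) = -37*sqrt(A)
F(444) - x(196 - 1*115, -66) = -74*sqrt(111) - (70498 - 349*(196 - 1*115) - 202*(-66) - 66*(196 - 1*115)) = -74*sqrt(111) - (70498 - 349*(196 - 115) + 13332 - 66*(196 - 115)) = -74*sqrt(111) - (70498 - 349*81 + 13332 - 66*81) = -74*sqrt(111) - (70498 - 28269 + 13332 - 5346) = -74*sqrt(111) - 1*50215 = -74*sqrt(111) - 50215 = -50215 - 74*sqrt(111)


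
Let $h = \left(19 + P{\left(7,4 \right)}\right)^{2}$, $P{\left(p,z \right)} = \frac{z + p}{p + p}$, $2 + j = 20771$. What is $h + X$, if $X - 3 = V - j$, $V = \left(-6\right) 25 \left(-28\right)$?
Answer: $- \frac{3170207}{196} \approx -16175.0$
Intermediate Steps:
$j = 20769$ ($j = -2 + 20771 = 20769$)
$P{\left(p,z \right)} = \frac{p + z}{2 p}$
$V = 4200$ ($V = \left(-150\right) \left(-28\right) = 4200$)
$h = \frac{76729}{196}$ ($h = \left(19 + \frac{7 + 4}{2 \cdot 7}\right)^{2} = \left(19 + \frac{1}{2} \cdot \frac{1}{7} \cdot 11\right)^{2} = \left(19 + \frac{11}{14}\right)^{2} = \left(\frac{277}{14}\right)^{2} = \frac{76729}{196} \approx 391.47$)
$X = -16566$ ($X = 3 + \left(4200 - 20769\right) = 3 - 16569 = -16566$)
$h + X = \frac{76729}{196} - 16566 = - \frac{3170207}{196}$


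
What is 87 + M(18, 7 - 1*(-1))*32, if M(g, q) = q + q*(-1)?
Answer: 87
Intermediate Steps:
M(g, q) = 0 (M(g, q) = q - q = 0)
87 + M(18, 7 - 1*(-1))*32 = 87 + 0*32 = 87 + 0 = 87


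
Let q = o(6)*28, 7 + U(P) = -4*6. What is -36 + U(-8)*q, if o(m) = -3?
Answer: 2568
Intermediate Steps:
U(P) = -31 (U(P) = -7 - 4*6 = -7 - 24 = -31)
q = -84 (q = -3*28 = -84)
-36 + U(-8)*q = -36 - 31*(-84) = -36 + 2604 = 2568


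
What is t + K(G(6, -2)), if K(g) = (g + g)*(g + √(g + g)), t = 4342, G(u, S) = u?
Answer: 4414 + 24*√3 ≈ 4455.6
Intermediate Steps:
K(g) = 2*g*(g + √2*√g) (K(g) = (2*g)*(g + √(2*g)) = (2*g)*(g + √2*√g) = 2*g*(g + √2*√g))
t + K(G(6, -2)) = 4342 + (2*6² + 2*√2*6^(3/2)) = 4342 + (2*36 + 2*√2*(6*√6)) = 4342 + (72 + 24*√3) = 4414 + 24*√3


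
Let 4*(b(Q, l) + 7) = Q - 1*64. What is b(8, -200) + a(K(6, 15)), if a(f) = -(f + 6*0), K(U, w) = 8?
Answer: -29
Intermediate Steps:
b(Q, l) = -23 + Q/4 (b(Q, l) = -7 + (Q - 1*64)/4 = -7 + (Q - 64)/4 = -7 + (-64 + Q)/4 = -7 + (-16 + Q/4) = -23 + Q/4)
a(f) = -f (a(f) = -(f + 0) = -f)
b(8, -200) + a(K(6, 15)) = (-23 + (¼)*8) - 1*8 = (-23 + 2) - 8 = -21 - 8 = -29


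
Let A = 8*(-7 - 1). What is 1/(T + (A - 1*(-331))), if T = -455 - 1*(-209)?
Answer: 1/21 ≈ 0.047619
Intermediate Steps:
A = -64 (A = 8*(-8) = -64)
T = -246 (T = -455 + 209 = -246)
1/(T + (A - 1*(-331))) = 1/(-246 + (-64 - 1*(-331))) = 1/(-246 + (-64 + 331)) = 1/(-246 + 267) = 1/21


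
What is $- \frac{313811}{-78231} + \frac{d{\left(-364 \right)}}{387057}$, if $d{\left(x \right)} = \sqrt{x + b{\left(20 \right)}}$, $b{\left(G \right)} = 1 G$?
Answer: $\frac{313811}{78231} + \frac{2 i \sqrt{86}}{387057} \approx 4.0113 + 4.7919 \cdot 10^{-5} i$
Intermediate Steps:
$b{\left(G \right)} = G$
$d{\left(x \right)} = \sqrt{20 + x}$ ($d{\left(x \right)} = \sqrt{x + 20} = \sqrt{20 + x}$)
$- \frac{313811}{-78231} + \frac{d{\left(-364 \right)}}{387057} = - \frac{313811}{-78231} + \frac{\sqrt{20 - 364}}{387057} = \left(-313811\right) \left(- \frac{1}{78231}\right) + \sqrt{-344} \cdot \frac{1}{387057} = \frac{313811}{78231} + 2 i \sqrt{86} \cdot \frac{1}{387057} = \frac{313811}{78231} + \frac{2 i \sqrt{86}}{387057}$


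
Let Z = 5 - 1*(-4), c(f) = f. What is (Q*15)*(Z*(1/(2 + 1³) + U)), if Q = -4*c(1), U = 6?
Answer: -3420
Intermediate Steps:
Q = -4 (Q = -4*1 = -4)
Z = 9 (Z = 5 + 4 = 9)
(Q*15)*(Z*(1/(2 + 1³) + U)) = (-4*15)*(9*(1/(2 + 1³) + 6)) = -540*(1/(2 + 1) + 6) = -540*(1/3 + 6) = -540*(⅓ + 6) = -540*19/3 = -60*57 = -3420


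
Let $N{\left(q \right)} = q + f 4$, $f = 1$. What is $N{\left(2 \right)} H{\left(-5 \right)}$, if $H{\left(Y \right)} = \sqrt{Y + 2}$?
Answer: $6 i \sqrt{3} \approx 10.392 i$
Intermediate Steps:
$H{\left(Y \right)} = \sqrt{2 + Y}$
$N{\left(q \right)} = 4 + q$ ($N{\left(q \right)} = q + 1 \cdot 4 = q + 4 = 4 + q$)
$N{\left(2 \right)} H{\left(-5 \right)} = \left(4 + 2\right) \sqrt{2 - 5} = 6 \sqrt{-3} = 6 i \sqrt{3}$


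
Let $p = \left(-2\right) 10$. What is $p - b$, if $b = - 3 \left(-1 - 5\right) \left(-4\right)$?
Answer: $52$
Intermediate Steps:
$b = -72$ ($b = - 3 \left(-1 - 5\right) \left(-4\right) = \left(-3\right) \left(-6\right) \left(-4\right) = 18 \left(-4\right) = -72$)
$p = -20$
$p - b = -20 - -72 = -20 + 72 = 52$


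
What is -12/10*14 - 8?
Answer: -124/5 ≈ -24.800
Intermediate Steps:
-12/10*14 - 8 = -12*⅒*14 - 8 = -6/5*14 - 8 = -84/5 - 8 = -124/5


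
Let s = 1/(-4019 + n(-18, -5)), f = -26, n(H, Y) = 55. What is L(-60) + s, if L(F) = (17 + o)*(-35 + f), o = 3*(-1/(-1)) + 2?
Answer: -5319689/3964 ≈ -1342.0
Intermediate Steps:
o = 5 (o = 3*(-1*(-1)) + 2 = 3*1 + 2 = 3 + 2 = 5)
s = -1/3964 (s = 1/(-4019 + 55) = 1/(-3964) = -1/3964 ≈ -0.00025227)
L(F) = -1342 (L(F) = (17 + 5)*(-35 - 26) = 22*(-61) = -1342)
L(-60) + s = -1342 - 1/3964 = -5319689/3964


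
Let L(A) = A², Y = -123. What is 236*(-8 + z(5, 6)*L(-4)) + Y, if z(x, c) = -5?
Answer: -20891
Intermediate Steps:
236*(-8 + z(5, 6)*L(-4)) + Y = 236*(-8 - 5*(-4)²) - 123 = 236*(-8 - 5*16) - 123 = 236*(-8 - 80) - 123 = 236*(-88) - 123 = -20768 - 123 = -20891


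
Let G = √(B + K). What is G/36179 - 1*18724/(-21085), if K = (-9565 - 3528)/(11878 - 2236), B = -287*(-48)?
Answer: 18724/21085 + √1280603184558/348837918 ≈ 0.89127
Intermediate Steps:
B = 13776
K = -13093/9642 ≈ -1.3579
G = √1280603184558/9642 (G = √(13776 - 13093/9642) = √(132815099/9642) = √1280603184558/9642 ≈ 117.37)
G/36179 - 1*18724/(-21085) = (√1280603184558/9642)/36179 - 1*18724/(-21085) = (√1280603184558/9642)*(1/36179) - 18724*(-1/21085) = √1280603184558/348837918 + 18724/21085 = 18724/21085 + √1280603184558/348837918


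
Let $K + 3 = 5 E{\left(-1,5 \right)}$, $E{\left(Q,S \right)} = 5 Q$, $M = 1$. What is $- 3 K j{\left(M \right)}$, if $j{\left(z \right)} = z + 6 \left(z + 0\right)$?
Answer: $588$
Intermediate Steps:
$K = -28$ ($K = -3 + 5 \cdot 5 \left(-1\right) = -3 + 5 \left(-5\right) = -3 - 25 = -28$)
$j{\left(z \right)} = 7 z$ ($j{\left(z \right)} = z + 6 z = 7 z$)
$- 3 K j{\left(M \right)} = \left(-3\right) \left(-28\right) 7 \cdot 1 = 84 \cdot 7 = 588$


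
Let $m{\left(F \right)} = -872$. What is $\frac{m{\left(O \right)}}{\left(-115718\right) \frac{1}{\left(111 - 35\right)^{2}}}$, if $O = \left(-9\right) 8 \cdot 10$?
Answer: $\frac{2518336}{57859} \approx 43.525$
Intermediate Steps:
$O = -720$ ($O = \left(-72\right) 10 = -720$)
$\frac{m{\left(O \right)}}{\left(-115718\right) \frac{1}{\left(111 - 35\right)^{2}}} = - \frac{872}{\left(-115718\right) \frac{1}{\left(111 - 35\right)^{2}}} = - \frac{872}{\left(-115718\right) \frac{1}{76^{2}}} = - \frac{872}{\left(-115718\right) \frac{1}{5776}} = - \frac{872}{- \frac{57859}{2888}} = \left(-872\right) \left(- \frac{2888}{57859}\right) = \frac{2518336}{57859}$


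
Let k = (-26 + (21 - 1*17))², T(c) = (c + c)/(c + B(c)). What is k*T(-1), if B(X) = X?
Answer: 484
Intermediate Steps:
T(c) = 1 (T(c) = (c + c)/(c + c) = (2*c)/((2*c)) = (2*c)*(1/(2*c)) = 1)
k = 484 (k = (-26 + (21 - 17))² = (-26 + 4)² = (-22)² = 484)
k*T(-1) = 484*1 = 484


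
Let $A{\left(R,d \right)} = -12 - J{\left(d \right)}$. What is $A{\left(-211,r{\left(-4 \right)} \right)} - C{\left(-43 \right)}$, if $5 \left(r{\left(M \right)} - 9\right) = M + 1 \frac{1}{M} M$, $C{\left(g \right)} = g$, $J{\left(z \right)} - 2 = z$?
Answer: $\frac{103}{5} \approx 20.6$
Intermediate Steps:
$J{\left(z \right)} = 2 + z$
$r{\left(M \right)} = \frac{46}{5} + \frac{M}{5}$ ($r{\left(M \right)} = 9 + \frac{M + 1 \frac{1}{M} M}{5} = 9 + \frac{M + \frac{M}{M}}{5} = 9 + \frac{M + 1}{5} = 9 + \frac{1 + M}{5} = 9 + \left(\frac{1}{5} + \frac{M}{5}\right) = \frac{46}{5} + \frac{M}{5}$)
$A{\left(R,d \right)} = -14 - d$ ($A{\left(R,d \right)} = -12 - \left(2 + d\right) = -14 - d$)
$A{\left(-211,r{\left(-4 \right)} \right)} - C{\left(-43 \right)} = \left(-14 - \left(\frac{46}{5} + \frac{1}{5} \left(-4\right)\right)\right) - -43 = \left(-14 - \left(\frac{46}{5} - \frac{4}{5}\right)\right) + 43 = \left(-14 - \frac{42}{5}\right) + 43 = - \frac{112}{5} + 43 = \frac{103}{5}$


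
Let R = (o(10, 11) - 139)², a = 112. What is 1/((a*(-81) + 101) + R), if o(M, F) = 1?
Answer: 1/10073 ≈ 9.9275e-5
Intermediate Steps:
R = 19044 (R = (1 - 139)² = (-138)² = 19044)
1/((a*(-81) + 101) + R) = 1/((112*(-81) + 101) + 19044) = 1/((-9072 + 101) + 19044) = 1/(-8971 + 19044) = 1/10073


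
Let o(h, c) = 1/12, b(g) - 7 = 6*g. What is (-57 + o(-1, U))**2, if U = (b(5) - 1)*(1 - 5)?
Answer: 466489/144 ≈ 3239.5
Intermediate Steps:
b(g) = 7 + 6*g
U = -144 (U = ((7 + 6*5) - 1)*(1 - 5) = ((7 + 30) - 1)*(-4) = (37 - 1)*(-4) = 36*(-4) = -144)
o(h, c) = 1/12
(-57 + o(-1, U))**2 = (-57 + 1/12)**2 = (-683/12)**2 = 466489/144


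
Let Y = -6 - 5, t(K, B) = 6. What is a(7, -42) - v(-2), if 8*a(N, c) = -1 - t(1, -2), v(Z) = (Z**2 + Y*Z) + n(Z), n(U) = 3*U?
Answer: -167/8 ≈ -20.875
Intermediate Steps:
Y = -11
v(Z) = Z**2 - 8*Z (v(Z) = (Z**2 - 11*Z) + 3*Z = Z**2 - 8*Z)
a(N, c) = -7/8 (a(N, c) = (-1 - 1*6)/8 = (-1 - 6)/8 = (1/8)*(-7) = -7/8)
a(7, -42) - v(-2) = -7/8 - (-2)*(-8 - 2) = -7/8 - (-2)*(-10) = -7/8 - 1*20 = -7/8 - 20 = -167/8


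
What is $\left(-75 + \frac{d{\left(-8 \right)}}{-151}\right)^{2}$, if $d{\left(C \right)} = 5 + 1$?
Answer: $\frac{128391561}{22801} \approx 5631.0$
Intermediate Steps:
$d{\left(C \right)} = 6$
$\left(-75 + \frac{d{\left(-8 \right)}}{-151}\right)^{2} = \left(-75 + \frac{6}{-151}\right)^{2} = \left(-75 + 6 \left(- \frac{1}{151}\right)\right)^{2} = \left(-75 - \frac{6}{151}\right)^{2} = \left(- \frac{11331}{151}\right)^{2} = \frac{128391561}{22801}$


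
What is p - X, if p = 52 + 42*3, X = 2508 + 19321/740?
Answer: -1743521/740 ≈ -2356.1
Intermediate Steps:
X = 1875241/740 (X = 2508 + 19321*(1/740) = 2508 + 19321/740 = 1875241/740 ≈ 2534.1)
p = 178 (p = 52 + 126 = 178)
p - X = 178 - 1*1875241/740 = 178 - 1875241/740 = -1743521/740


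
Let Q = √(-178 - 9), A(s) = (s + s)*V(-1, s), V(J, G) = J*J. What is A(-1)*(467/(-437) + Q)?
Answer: 934/437 - 2*I*√187 ≈ 2.1373 - 27.35*I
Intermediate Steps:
V(J, G) = J²
A(s) = 2*s (A(s) = (s + s)*(-1)² = (2*s)*1 = 2*s)
Q = I*√187 (Q = √(-187) = I*√187 ≈ 13.675*I)
A(-1)*(467/(-437) + Q) = (2*(-1))*(467/(-437) + I*√187) = -2*(467*(-1/437) + I*√187) = -2*(-467/437 + I*√187) = 934/437 - 2*I*√187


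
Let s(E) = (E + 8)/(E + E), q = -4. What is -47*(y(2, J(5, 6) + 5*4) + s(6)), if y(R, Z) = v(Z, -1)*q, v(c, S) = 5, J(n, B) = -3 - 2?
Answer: 5311/6 ≈ 885.17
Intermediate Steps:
J(n, B) = -5
s(E) = (8 + E)/(2*E) (s(E) = (8 + E)/((2*E)) = (8 + E)*(1/(2*E)) = (8 + E)/(2*E))
y(R, Z) = -20 (y(R, Z) = 5*(-4) = -20)
-47*(y(2, J(5, 6) + 5*4) + s(6)) = -47*(-20 + (½)*(8 + 6)/6) = -47*(-20 + (½)*(⅙)*14) = -47*(-20 + 7/6) = -47*(-113/6) = 5311/6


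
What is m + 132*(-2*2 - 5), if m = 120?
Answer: -1068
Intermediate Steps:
m + 132*(-2*2 - 5) = 120 + 132*(-2*2 - 5) = 120 + 132*(-4 - 5) = 120 + 132*(-9) = 120 - 1188 = -1068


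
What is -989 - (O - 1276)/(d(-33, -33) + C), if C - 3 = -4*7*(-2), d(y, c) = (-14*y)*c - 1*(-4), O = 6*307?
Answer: -15015421/15183 ≈ -988.96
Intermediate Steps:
O = 1842
d(y, c) = 4 - 14*c*y (d(y, c) = -14*c*y + 4 = 4 - 14*c*y)
C = 59 (C = 3 - 4*7*(-2) = 3 - 28*(-2) = 3 + 56 = 59)
-989 - (O - 1276)/(d(-33, -33) + C) = -989 - (1842 - 1276)/((4 - 14*(-33)*(-33)) + 59) = -989 - 566/((4 - 15246) + 59) = -989 - 566/(-15242 + 59) = -989 - 566/(-15183) = -989 - 566*(-1)/15183 = -989 - 1*(-566/15183) = -989 + 566/15183 = -15015421/15183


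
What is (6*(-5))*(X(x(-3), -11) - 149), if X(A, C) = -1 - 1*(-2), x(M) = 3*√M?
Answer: 4440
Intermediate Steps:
X(A, C) = 1 (X(A, C) = -1 + 2 = 1)
(6*(-5))*(X(x(-3), -11) - 149) = (6*(-5))*(1 - 149) = -30*(-148) = 4440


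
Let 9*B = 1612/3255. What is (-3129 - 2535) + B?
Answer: -5352428/945 ≈ -5663.9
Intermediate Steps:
B = 52/945 (B = (1612/3255)/9 = (1612*(1/3255))/9 = (1/9)*(52/105) = 52/945 ≈ 0.055026)
(-3129 - 2535) + B = (-3129 - 2535) + 52/945 = -5664 + 52/945 = -5352428/945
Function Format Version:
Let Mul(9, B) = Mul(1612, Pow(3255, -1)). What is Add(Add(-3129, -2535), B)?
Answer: Rational(-5352428, 945) ≈ -5663.9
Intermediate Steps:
B = Rational(52, 945) (B = Mul(Rational(1, 9), Mul(1612, Pow(3255, -1))) = Mul(Rational(1, 9), Mul(1612, Rational(1, 3255))) = Mul(Rational(1, 9), Rational(52, 105)) = Rational(52, 945) ≈ 0.055026)
Add(Add(-3129, -2535), B) = Add(Add(-3129, -2535), Rational(52, 945)) = Add(-5664, Rational(52, 945)) = Rational(-5352428, 945)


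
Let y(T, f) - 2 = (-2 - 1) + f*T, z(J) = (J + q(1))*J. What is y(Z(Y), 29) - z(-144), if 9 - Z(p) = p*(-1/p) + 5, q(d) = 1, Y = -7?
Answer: -20448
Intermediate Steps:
z(J) = J*(1 + J) (z(J) = (J + 1)*J = (1 + J)*J = J*(1 + J))
Z(p) = 5 (Z(p) = 9 - (p*(-1/p) + 5) = 9 - (-1 + 5) = 9 - 1*4 = 9 - 4 = 5)
y(T, f) = -1 + T*f (y(T, f) = 2 + ((-2 - 1) + f*T) = 2 + (-3 + T*f) = -1 + T*f)
y(Z(Y), 29) - z(-144) = (-1 + 5*29) - (-144)*(1 - 144) = (-1 + 145) - (-144)*(-143) = 144 - 1*20592 = 144 - 20592 = -20448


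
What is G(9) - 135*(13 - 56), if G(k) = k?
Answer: 5814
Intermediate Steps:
G(9) - 135*(13 - 56) = 9 - 135*(13 - 56) = 9 - 135*(-43) = 9 + 5805 = 5814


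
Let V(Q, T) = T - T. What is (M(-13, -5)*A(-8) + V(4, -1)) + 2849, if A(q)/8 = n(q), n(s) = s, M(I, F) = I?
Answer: 3681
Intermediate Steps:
V(Q, T) = 0
A(q) = 8*q
(M(-13, -5)*A(-8) + V(4, -1)) + 2849 = (-104*(-8) + 0) + 2849 = (-13*(-64) + 0) + 2849 = (832 + 0) + 2849 = 832 + 2849 = 3681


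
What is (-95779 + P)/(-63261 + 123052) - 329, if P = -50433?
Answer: -19817451/59791 ≈ -331.45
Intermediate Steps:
(-95779 + P)/(-63261 + 123052) - 329 = (-95779 - 50433)/(-63261 + 123052) - 329 = -146212/59791 - 329 = -19817451/59791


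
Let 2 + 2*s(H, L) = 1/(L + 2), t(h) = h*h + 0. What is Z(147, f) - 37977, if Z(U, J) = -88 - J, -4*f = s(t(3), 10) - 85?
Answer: -3656303/96 ≈ -38087.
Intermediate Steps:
t(h) = h² (t(h) = h² + 0 = h²)
s(H, L) = -1 + 1/(2*(2 + L)) (s(H, L) = -1 + 1/(2*(L + 2)) = -1 + 1/(2*(2 + L)))
f = 2063/96 (f = -((-3/2 - 1*10)/(2 + 10) - 85)/4 = -((-3/2 - 10)/12 - 85)/4 = -((1/12)*(-23/2) - 85)/4 = -(-23/24 - 85)/4 = -¼*(-2063/24) = 2063/96 ≈ 21.490)
Z(147, f) - 37977 = (-88 - 1*2063/96) - 37977 = (-88 - 2063/96) - 37977 = -10511/96 - 37977 = -3656303/96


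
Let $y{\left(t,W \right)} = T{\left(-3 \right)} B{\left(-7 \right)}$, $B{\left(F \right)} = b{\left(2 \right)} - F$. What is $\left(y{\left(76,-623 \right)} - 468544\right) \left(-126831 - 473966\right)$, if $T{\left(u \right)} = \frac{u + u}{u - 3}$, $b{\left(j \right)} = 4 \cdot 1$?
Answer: $281493220801$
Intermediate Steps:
$b{\left(j \right)} = 4$
$B{\left(F \right)} = 4 - F$
$T{\left(u \right)} = \frac{2 u}{-3 + u}$
$y{\left(t,W \right)} = 11$ ($y{\left(t,W \right)} = 2 \left(-3\right) \frac{1}{-3 - 3} \left(4 - -7\right) = 2 \left(-3\right) \frac{1}{-6} \left(4 + 7\right) = 2 \left(-3\right) \left(- \frac{1}{6}\right) 11 = 1 \cdot 11 = 11$)
$\left(y{\left(76,-623 \right)} - 468544\right) \left(-126831 - 473966\right) = \left(11 - 468544\right) \left(-126831 - 473966\right) = \left(-468533\right) \left(-600797\right) = 281493220801$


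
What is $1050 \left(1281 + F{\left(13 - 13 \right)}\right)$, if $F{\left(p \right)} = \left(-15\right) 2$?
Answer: $1313550$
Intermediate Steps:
$F{\left(p \right)} = -30$
$1050 \left(1281 + F{\left(13 - 13 \right)}\right) = 1050 \left(1281 - 30\right) = 1050 \cdot 1251 = 1313550$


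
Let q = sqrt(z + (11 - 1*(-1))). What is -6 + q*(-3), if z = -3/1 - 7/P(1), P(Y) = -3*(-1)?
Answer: -6 - 2*sqrt(15) ≈ -13.746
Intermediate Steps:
P(Y) = 3
z = -16/3 (z = -3/1 - 7/3 = -3*1 - 7*1/3 = -3 - 7/3 = -16/3 ≈ -5.3333)
q = 2*sqrt(15)/3 (q = sqrt(-16/3 + (11 - 1*(-1))) = sqrt(-16/3 + (11 + 1)) = sqrt(-16/3 + 12) = sqrt(20/3) = 2*sqrt(15)/3 ≈ 2.5820)
-6 + q*(-3) = -6 + (2*sqrt(15)/3)*(-3) = -6 - 2*sqrt(15)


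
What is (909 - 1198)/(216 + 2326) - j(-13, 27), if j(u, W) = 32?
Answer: -81633/2542 ≈ -32.114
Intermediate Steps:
(909 - 1198)/(216 + 2326) - j(-13, 27) = (909 - 1198)/(216 + 2326) - 1*32 = -289/2542 - 32 = -81633/2542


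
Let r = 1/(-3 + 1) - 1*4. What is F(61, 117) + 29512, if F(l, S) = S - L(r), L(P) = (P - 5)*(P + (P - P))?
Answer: 118345/4 ≈ 29586.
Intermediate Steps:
r = -9/2 (r = 1/(-2) - 4 = -½ - 4 = -9/2 ≈ -4.5000)
L(P) = P*(-5 + P) (L(P) = (-5 + P)*(P + 0) = (-5 + P)*P = P*(-5 + P))
F(l, S) = -171/4 + S (F(l, S) = S - (-9)*(-5 - 9/2)/2 = S - (-9)*(-19)/(2*2) = S - 1*171/4 = S - 171/4 = -171/4 + S)
F(61, 117) + 29512 = (-171/4 + 117) + 29512 = 297/4 + 29512 = 118345/4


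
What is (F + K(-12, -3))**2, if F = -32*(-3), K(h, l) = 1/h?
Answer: 1324801/144 ≈ 9200.0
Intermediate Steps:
F = 96
(F + K(-12, -3))**2 = (96 + 1/(-12))**2 = (96 - 1/12)**2 = (1151/12)**2 = 1324801/144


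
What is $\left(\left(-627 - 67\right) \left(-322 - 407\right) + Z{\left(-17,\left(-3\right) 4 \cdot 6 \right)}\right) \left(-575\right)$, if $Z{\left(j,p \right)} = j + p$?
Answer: $-290856275$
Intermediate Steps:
$\left(\left(-627 - 67\right) \left(-322 - 407\right) + Z{\left(-17,\left(-3\right) 4 \cdot 6 \right)}\right) \left(-575\right) = \left(\left(-627 - 67\right) \left(-322 - 407\right) + \left(-17 + \left(-3\right) 4 \cdot 6\right)\right) \left(-575\right) = \left(\left(-694\right) \left(-729\right) - 89\right) \left(-575\right) = \left(505926 - 89\right) \left(-575\right) = 505837 \left(-575\right) = -290856275$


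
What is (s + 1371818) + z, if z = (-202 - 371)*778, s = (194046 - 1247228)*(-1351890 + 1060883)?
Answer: 306484260298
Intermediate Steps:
s = 306483334274 (s = -1053182*(-291007) = 306483334274)
z = -445794 (z = -573*778 = -445794)
(s + 1371818) + z = (306483334274 + 1371818) - 445794 = 306484706092 - 445794 = 306484260298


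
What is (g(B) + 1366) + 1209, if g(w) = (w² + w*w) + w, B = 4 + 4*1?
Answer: 2711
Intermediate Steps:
B = 8 (B = 4 + 4 = 8)
g(w) = w + 2*w² (g(w) = (w² + w²) + w = 2*w² + w = w + 2*w²)
(g(B) + 1366) + 1209 = (8*(1 + 2*8) + 1366) + 1209 = (8*(1 + 16) + 1366) + 1209 = (8*17 + 1366) + 1209 = (136 + 1366) + 1209 = 1502 + 1209 = 2711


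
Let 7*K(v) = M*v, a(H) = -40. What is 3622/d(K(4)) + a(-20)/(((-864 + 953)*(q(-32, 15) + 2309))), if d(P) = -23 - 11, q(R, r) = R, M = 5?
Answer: -367005263/3445101 ≈ -106.53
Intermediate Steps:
K(v) = 5*v/7 (K(v) = (5*v)/7 = 5*v/7)
d(P) = -34
3622/d(K(4)) + a(-20)/(((-864 + 953)*(q(-32, 15) + 2309))) = 3622/(-34) - 40*1/((-864 + 953)*(-32 + 2309)) = 3622*(-1/34) - 40/(89*2277) = -1811/17 - 40/202653 = -367005263/3445101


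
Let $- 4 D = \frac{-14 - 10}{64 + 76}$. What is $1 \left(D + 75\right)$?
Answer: $\frac{5253}{70} \approx 75.043$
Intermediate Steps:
$D = \frac{3}{70}$ ($D = - \frac{\left(-14 - 10\right) \frac{1}{64 + 76}}{4} = - \frac{\left(-24\right) \frac{1}{140}}{4} = \left(- \frac{1}{4}\right) \left(- \frac{6}{35}\right) = \frac{3}{70} \approx 0.042857$)
$1 \left(D + 75\right) = 1 \left(\frac{3}{70} + 75\right) = 1 \cdot \frac{5253}{70} = \frac{5253}{70}$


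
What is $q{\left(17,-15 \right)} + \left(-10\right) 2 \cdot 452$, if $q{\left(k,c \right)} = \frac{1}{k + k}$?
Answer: $- \frac{307359}{34} \approx -9040.0$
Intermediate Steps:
$q{\left(k,c \right)} = \frac{1}{2 k}$
$q{\left(17,-15 \right)} + \left(-10\right) 2 \cdot 452 = \frac{1}{2 \cdot 17} + \left(-10\right) 2 \cdot 452 = \frac{1}{2} \cdot \frac{1}{17} - 9040 = \frac{1}{34} - 9040 = - \frac{307359}{34}$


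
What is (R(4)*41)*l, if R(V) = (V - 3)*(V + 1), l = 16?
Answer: 3280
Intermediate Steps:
R(V) = (1 + V)*(-3 + V) (R(V) = (-3 + V)*(1 + V) = (1 + V)*(-3 + V))
(R(4)*41)*l = ((-3 + 4**2 - 2*4)*41)*16 = ((-3 + 16 - 8)*41)*16 = (5*41)*16 = 205*16 = 3280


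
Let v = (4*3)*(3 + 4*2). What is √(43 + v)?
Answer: 5*√7 ≈ 13.229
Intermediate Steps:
v = 132 (v = 12*(3 + 8) = 12*11 = 132)
√(43 + v) = √(43 + 132) = √175 = 5*√7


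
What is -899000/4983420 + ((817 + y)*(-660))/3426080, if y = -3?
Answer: -7196673101/21341994492 ≈ -0.33721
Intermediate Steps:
-899000/4983420 + ((817 + y)*(-660))/3426080 = -899000/4983420 + ((817 - 3)*(-660))/3426080 = -899000*1/4983420 + (814*(-660))*(1/3426080) = -44950/249171 - 537240*1/3426080 = -44950/249171 - 13431/85652 = -7196673101/21341994492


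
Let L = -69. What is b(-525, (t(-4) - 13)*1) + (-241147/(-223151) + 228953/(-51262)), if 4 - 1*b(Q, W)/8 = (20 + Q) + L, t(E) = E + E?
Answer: 52855976769299/11439166562 ≈ 4620.6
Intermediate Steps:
t(E) = 2*E
b(Q, W) = 424 - 8*Q (b(Q, W) = 32 - 8*((20 + Q) - 69) = 32 - 8*(-49 + Q) = 32 + (392 - 8*Q) = 424 - 8*Q)
b(-525, (t(-4) - 13)*1) + (-241147/(-223151) + 228953/(-51262)) = (424 - 8*(-525)) + (-241147/(-223151) + 228953/(-51262)) = (424 + 4200) + (-241147*(-1/223151) + 228953*(-1/51262)) = 4624 + (241147/223151 - 228953/51262) = 4624 - 38729413389/11439166562 = 52855976769299/11439166562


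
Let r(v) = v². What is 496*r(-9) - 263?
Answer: 39913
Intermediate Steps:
496*r(-9) - 263 = 496*(-9)² - 263 = 496*81 - 263 = 40176 - 263 = 39913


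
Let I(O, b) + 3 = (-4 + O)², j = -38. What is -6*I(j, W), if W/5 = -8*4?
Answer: -10566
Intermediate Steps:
W = -160 (W = 5*(-8*4) = 5*(-32) = -160)
I(O, b) = -3 + (-4 + O)²
-6*I(j, W) = -6*(-3 + (-4 - 38)²) = -6*(-3 + (-42)²) = -6*(-3 + 1764) = -6*1761 = -10566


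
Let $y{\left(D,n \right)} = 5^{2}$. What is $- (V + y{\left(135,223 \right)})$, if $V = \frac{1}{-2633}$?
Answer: $- \frac{65824}{2633} \approx -25.0$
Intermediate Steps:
$y{\left(D,n \right)} = 25$
$V = - \frac{1}{2633} \approx -0.00037979$
$- (V + y{\left(135,223 \right)}) = - (- \frac{1}{2633} + 25) = \left(-1\right) \frac{65824}{2633} = - \frac{65824}{2633}$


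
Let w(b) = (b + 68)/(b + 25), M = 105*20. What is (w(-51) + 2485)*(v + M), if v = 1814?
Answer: 126408501/13 ≈ 9.7237e+6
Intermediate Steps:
M = 2100
w(b) = (68 + b)/(25 + b)
(w(-51) + 2485)*(v + M) = ((68 - 51)/(25 - 51) + 2485)*(1814 + 2100) = (17/(-26) + 2485)*3914 = (-1/26*17 + 2485)*3914 = (-17/26 + 2485)*3914 = (64593/26)*3914 = 126408501/13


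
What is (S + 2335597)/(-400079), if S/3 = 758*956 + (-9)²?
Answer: -4509784/400079 ≈ -11.272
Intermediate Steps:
S = 2174187 (S = 3*(758*956 + (-9)²) = 3*(724648 + 81) = 3*724729 = 2174187)
(S + 2335597)/(-400079) = (2174187 + 2335597)/(-400079) = 4509784*(-1/400079) = -4509784/400079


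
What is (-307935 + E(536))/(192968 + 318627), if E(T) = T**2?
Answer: -20639/511595 ≈ -0.040342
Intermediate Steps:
(-307935 + E(536))/(192968 + 318627) = (-307935 + 536**2)/(192968 + 318627) = (-307935 + 287296)/511595 = -20639*1/511595 = -20639/511595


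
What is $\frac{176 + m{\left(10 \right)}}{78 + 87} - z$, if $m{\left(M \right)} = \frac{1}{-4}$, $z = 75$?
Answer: $- \frac{48797}{660} \approx -73.935$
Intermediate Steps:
$m{\left(M \right)} = - \frac{1}{4}$
$\frac{176 + m{\left(10 \right)}}{78 + 87} - z = \frac{176 - \frac{1}{4}}{78 + 87} - 75 = \frac{703}{4 \cdot 165} - 75 = \frac{703}{4} \cdot \frac{1}{165} - 75 = \frac{703}{660} - 75 = - \frac{48797}{660}$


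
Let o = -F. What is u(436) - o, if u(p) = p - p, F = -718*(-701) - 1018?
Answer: 502300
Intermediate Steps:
F = 502300 (F = 503318 - 1018 = 502300)
o = -502300 (o = -1*502300 = -502300)
u(p) = 0
u(436) - o = 0 - 1*(-502300) = 0 + 502300 = 502300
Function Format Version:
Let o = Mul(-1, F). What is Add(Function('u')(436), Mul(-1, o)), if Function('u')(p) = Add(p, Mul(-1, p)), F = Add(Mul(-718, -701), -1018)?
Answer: 502300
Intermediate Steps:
F = 502300 (F = Add(503318, -1018) = 502300)
o = -502300 (o = Mul(-1, 502300) = -502300)
Function('u')(p) = 0
Add(Function('u')(436), Mul(-1, o)) = Add(0, Mul(-1, -502300)) = Add(0, 502300) = 502300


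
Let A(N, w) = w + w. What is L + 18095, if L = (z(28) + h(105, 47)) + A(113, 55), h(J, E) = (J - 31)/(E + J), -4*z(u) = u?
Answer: 1383085/76 ≈ 18199.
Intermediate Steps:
A(N, w) = 2*w
z(u) = -u/4
h(J, E) = (-31 + J)/(E + J)
L = 7865/76 (L = (-¼*28 + (-31 + 105)/(47 + 105)) + 2*55 = (-7 + 74/152) + 110 = (-7 + (1/152)*74) + 110 = (-7 + 37/76) + 110 = -495/76 + 110 = 7865/76 ≈ 103.49)
L + 18095 = 7865/76 + 18095 = 1383085/76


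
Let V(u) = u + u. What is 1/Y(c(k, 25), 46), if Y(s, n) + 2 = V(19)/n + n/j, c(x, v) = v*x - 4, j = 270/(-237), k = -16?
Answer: -1035/43006 ≈ -0.024066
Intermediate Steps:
V(u) = 2*u
j = -90/79 (j = 270*(-1/237) = -90/79 ≈ -1.1392)
c(x, v) = -4 + v*x
Y(s, n) = -2 + 38/n - 79*n/90 (Y(s, n) = -2 + ((2*19)/n + n/(-90/79)) = -2 + (38/n + n*(-79/90)) = -2 + (38/n - 79*n/90) = -2 + 38/n - 79*n/90)
1/Y(c(k, 25), 46) = 1/(-2 + 38/46 - 79/90*46) = 1/(-2 + 38*(1/46) - 1817/45) = 1/(-2 + 19/23 - 1817/45) = 1/(-43006/1035) = -1035/43006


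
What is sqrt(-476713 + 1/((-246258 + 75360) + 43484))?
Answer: I*sqrt(7739114916056762)/127414 ≈ 690.44*I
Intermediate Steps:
sqrt(-476713 + 1/((-246258 + 75360) + 43484)) = sqrt(-476713 + 1/(-170898 + 43484)) = sqrt(-476713 + 1/(-127414)) = sqrt(-476713 - 1/127414) = sqrt(-60739910183/127414) = I*sqrt(7739114916056762)/127414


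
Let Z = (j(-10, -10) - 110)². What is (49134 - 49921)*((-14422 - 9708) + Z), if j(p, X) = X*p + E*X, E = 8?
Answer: 12615610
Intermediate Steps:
j(p, X) = 8*X + X*p (j(p, X) = X*p + 8*X = 8*X + X*p)
Z = 8100 (Z = (-10*(8 - 10) - 110)² = (-10*(-2) - 110)² = (20 - 110)² = (-90)² = 8100)
(49134 - 49921)*((-14422 - 9708) + Z) = (49134 - 49921)*((-14422 - 9708) + 8100) = -787*(-24130 + 8100) = -787*(-16030) = 12615610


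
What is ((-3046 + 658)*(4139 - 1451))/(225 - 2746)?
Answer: 6418944/2521 ≈ 2546.2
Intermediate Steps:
((-3046 + 658)*(4139 - 1451))/(225 - 2746) = -2388*2688/(-2521) = -6418944*(-1/2521) = 6418944/2521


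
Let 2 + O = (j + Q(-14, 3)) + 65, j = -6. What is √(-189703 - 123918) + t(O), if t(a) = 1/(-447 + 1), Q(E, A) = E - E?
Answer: -1/446 + I*√313621 ≈ -0.0022422 + 560.02*I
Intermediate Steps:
Q(E, A) = 0
O = 57 (O = -2 + ((-6 + 0) + 65) = -2 + (-6 + 65) = -2 + 59 = 57)
t(a) = -1/446 (t(a) = 1/(-446) = -1/446)
√(-189703 - 123918) + t(O) = √(-189703 - 123918) - 1/446 = √(-313621) - 1/446 = I*√313621 - 1/446 = -1/446 + I*√313621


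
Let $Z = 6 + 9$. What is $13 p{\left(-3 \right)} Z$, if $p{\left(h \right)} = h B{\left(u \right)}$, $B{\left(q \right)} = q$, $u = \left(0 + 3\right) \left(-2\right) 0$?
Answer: $0$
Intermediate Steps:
$Z = 15$
$u = 0$ ($u = 3 \left(-2\right) 0 = \left(-6\right) 0 = 0$)
$p{\left(h \right)} = 0$ ($p{\left(h \right)} = h 0 = 0$)
$13 p{\left(-3 \right)} Z = 13 \cdot 0 \cdot 15 = 0 \cdot 15 = 0$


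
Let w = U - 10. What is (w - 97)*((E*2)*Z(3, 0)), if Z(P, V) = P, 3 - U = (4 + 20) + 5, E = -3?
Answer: 2394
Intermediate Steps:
U = -26 (U = 3 - ((4 + 20) + 5) = 3 - (24 + 5) = 3 - 1*29 = 3 - 29 = -26)
w = -36 (w = -26 - 10 = -36)
(w - 97)*((E*2)*Z(3, 0)) = (-36 - 97)*(-3*2*3) = -(-798)*3 = -133*(-18) = 2394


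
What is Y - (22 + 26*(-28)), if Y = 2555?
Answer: 3261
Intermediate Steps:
Y - (22 + 26*(-28)) = 2555 - (22 + 26*(-28)) = 2555 - (22 - 728) = 2555 - 1*(-706) = 2555 + 706 = 3261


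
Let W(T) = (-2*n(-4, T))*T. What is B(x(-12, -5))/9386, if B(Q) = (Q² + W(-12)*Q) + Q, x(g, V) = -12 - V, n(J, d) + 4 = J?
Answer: 693/4693 ≈ 0.14767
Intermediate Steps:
n(J, d) = -4 + J
W(T) = 16*T (W(T) = (-2*(-4 - 4))*T = (-2*(-8))*T = 16*T)
B(Q) = Q² - 191*Q (B(Q) = (Q² + (16*(-12))*Q) + Q = (Q² - 192*Q) + Q = Q² - 191*Q)
B(x(-12, -5))/9386 = ((-12 - 1*(-5))*(-191 + (-12 - 1*(-5))))/9386 = ((-12 + 5)*(-191 + (-12 + 5)))*(1/9386) = -7*(-191 - 7)*(1/9386) = -7*(-198)*(1/9386) = 1386*(1/9386) = 693/4693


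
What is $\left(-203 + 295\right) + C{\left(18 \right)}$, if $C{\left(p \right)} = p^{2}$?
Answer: $416$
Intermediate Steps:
$\left(-203 + 295\right) + C{\left(18 \right)} = \left(-203 + 295\right) + 18^{2} = 92 + 324 = 416$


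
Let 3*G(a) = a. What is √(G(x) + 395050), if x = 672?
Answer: √395274 ≈ 628.71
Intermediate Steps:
G(a) = a/3
√(G(x) + 395050) = √((⅓)*672 + 395050) = √(224 + 395050) = √395274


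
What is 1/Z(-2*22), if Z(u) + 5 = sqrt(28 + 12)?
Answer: 1/3 + 2*sqrt(10)/15 ≈ 0.75497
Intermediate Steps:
Z(u) = -5 + 2*sqrt(10) (Z(u) = -5 + sqrt(28 + 12) = -5 + sqrt(40) = -5 + 2*sqrt(10))
1/Z(-2*22) = 1/(-5 + 2*sqrt(10))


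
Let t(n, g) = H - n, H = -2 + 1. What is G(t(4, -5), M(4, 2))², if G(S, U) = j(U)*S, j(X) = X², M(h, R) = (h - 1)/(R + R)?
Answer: 2025/256 ≈ 7.9102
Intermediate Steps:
H = -1
M(h, R) = (-1 + h)/(2*R) (M(h, R) = (-1 + h)/((2*R)) = (-1 + h)*(1/(2*R)) = (-1 + h)/(2*R))
t(n, g) = -1 - n
G(S, U) = S*U² (G(S, U) = U²*S = S*U²)
G(t(4, -5), M(4, 2))² = ((-1 - 1*4)*((½)*(-1 + 4)/2)²)² = ((-1 - 4)*((½)*(½)*3)²)² = (-5*(¾)²)² = (-5*9/16)² = (-45/16)² = 2025/256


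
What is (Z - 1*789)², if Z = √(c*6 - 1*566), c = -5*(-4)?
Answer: (789 - I*√446)² ≈ 6.2208e+5 - 33325.0*I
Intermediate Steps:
c = 20
Z = I*√446 (Z = √(20*6 - 1*566) = √(120 - 566) = √(-446) = I*√446 ≈ 21.119*I)
(Z - 1*789)² = (I*√446 - 1*789)² = (I*√446 - 789)² = (-789 + I*√446)²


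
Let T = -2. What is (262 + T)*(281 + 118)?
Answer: 103740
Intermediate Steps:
(262 + T)*(281 + 118) = (262 - 2)*(281 + 118) = 260*399 = 103740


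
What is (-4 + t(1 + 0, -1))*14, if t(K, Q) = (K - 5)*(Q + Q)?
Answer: 56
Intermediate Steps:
t(K, Q) = 2*Q*(-5 + K) (t(K, Q) = (-5 + K)*(2*Q) = 2*Q*(-5 + K))
(-4 + t(1 + 0, -1))*14 = (-4 + 2*(-1)*(-5 + (1 + 0)))*14 = (-4 + 2*(-1)*(-5 + 1))*14 = (-4 + 2*(-1)*(-4))*14 = (-4 + 8)*14 = 4*14 = 56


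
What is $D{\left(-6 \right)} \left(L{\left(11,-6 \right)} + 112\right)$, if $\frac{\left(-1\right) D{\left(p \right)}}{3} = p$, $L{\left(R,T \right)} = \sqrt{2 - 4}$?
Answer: $2016 + 18 i \sqrt{2} \approx 2016.0 + 25.456 i$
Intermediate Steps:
$L{\left(R,T \right)} = i \sqrt{2}$ ($L{\left(R,T \right)} = \sqrt{-2} = i \sqrt{2}$)
$D{\left(p \right)} = - 3 p$
$D{\left(-6 \right)} \left(L{\left(11,-6 \right)} + 112\right) = \left(-3\right) \left(-6\right) \left(i \sqrt{2} + 112\right) = 18 \left(112 + i \sqrt{2}\right) = 2016 + 18 i \sqrt{2}$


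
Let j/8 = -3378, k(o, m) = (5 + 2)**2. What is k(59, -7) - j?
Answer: 27073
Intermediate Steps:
k(o, m) = 49 (k(o, m) = 7**2 = 49)
j = -27024 (j = 8*(-3378) = -27024)
k(59, -7) - j = 49 - 1*(-27024) = 49 + 27024 = 27073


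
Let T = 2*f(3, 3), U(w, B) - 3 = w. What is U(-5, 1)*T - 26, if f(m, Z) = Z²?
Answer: -62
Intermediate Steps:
U(w, B) = 3 + w
T = 18 (T = 2*3² = 2*9 = 18)
U(-5, 1)*T - 26 = (3 - 5)*18 - 26 = -2*18 - 26 = -36 - 26 = -62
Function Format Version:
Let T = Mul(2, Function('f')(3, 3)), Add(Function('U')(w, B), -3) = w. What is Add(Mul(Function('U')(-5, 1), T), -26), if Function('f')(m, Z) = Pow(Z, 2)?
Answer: -62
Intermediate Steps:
Function('U')(w, B) = Add(3, w)
T = 18 (T = Mul(2, Pow(3, 2)) = Mul(2, 9) = 18)
Add(Mul(Function('U')(-5, 1), T), -26) = Add(Mul(Add(3, -5), 18), -26) = Add(Mul(-2, 18), -26) = Add(-36, -26) = -62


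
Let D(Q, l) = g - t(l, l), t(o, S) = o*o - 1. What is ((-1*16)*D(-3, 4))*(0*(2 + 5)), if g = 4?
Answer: 0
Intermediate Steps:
t(o, S) = -1 + o**2 (t(o, S) = o**2 - 1 = -1 + o**2)
D(Q, l) = 5 - l**2 (D(Q, l) = 4 - (-1 + l**2) = 4 + (1 - l**2) = 5 - l**2)
((-1*16)*D(-3, 4))*(0*(2 + 5)) = ((-1*16)*(5 - 1*4**2))*(0*(2 + 5)) = (-16*(5 - 1*16))*(0*7) = -16*(5 - 16)*0 = -16*(-11)*0 = 176*0 = 0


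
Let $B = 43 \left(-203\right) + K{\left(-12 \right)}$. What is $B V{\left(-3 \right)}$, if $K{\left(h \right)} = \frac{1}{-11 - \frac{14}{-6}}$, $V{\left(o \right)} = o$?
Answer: $\frac{680871}{26} \approx 26187.0$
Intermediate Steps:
$K{\left(h \right)} = - \frac{3}{26}$ ($K{\left(h \right)} = \frac{1}{-11 - - \frac{7}{3}} = \frac{1}{-11 + \frac{7}{3}} = \frac{1}{- \frac{26}{3}} = - \frac{3}{26}$)
$B = - \frac{226957}{26}$ ($B = 43 \left(-203\right) - \frac{3}{26} = -8729 - \frac{3}{26} = - \frac{226957}{26} \approx -8729.1$)
$B V{\left(-3 \right)} = \left(- \frac{226957}{26}\right) \left(-3\right) = \frac{680871}{26}$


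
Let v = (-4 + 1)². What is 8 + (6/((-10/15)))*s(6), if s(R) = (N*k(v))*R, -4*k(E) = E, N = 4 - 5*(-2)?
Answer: 1709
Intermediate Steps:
N = 14 (N = 4 + 10 = 14)
v = 9 (v = (-3)² = 9)
k(E) = -E/4
s(R) = -63*R/2 (s(R) = (14*(-¼*9))*R = (14*(-9/4))*R = -63*R/2)
8 + (6/((-10/15)))*s(6) = 8 + (6/((-10/15)))*(-63/2*6) = 8 + (6/((-10*1/15)))*(-189) = 8 + (6/(-⅔))*(-189) = 8 + (6*(-3/2))*(-189) = 8 - 9*(-189) = 8 + 1701 = 1709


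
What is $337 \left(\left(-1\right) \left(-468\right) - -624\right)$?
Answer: $368004$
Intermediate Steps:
$337 \left(\left(-1\right) \left(-468\right) - -624\right) = 337 \left(468 + 624\right) = 337 \cdot 1092 = 368004$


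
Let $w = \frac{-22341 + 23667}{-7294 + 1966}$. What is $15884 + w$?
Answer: $\frac{14104771}{888} \approx 15884.0$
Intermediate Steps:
$w = - \frac{221}{888}$ ($w = \frac{1326}{-5328} = 1326 \left(- \frac{1}{5328}\right) = - \frac{221}{888} \approx -0.24887$)
$15884 + w = 15884 - \frac{221}{888} = \frac{14104771}{888}$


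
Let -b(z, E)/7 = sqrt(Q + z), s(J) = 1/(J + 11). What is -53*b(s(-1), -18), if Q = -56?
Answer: 371*I*sqrt(5590)/10 ≈ 2773.8*I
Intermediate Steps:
s(J) = 1/(11 + J)
b(z, E) = -7*sqrt(-56 + z)
-53*b(s(-1), -18) = -(-371)*sqrt(-56 + 1/(11 - 1)) = -(-371)*sqrt(-56 + 1/10) = -(-371)*sqrt(-559/10) = -(-371)*I*sqrt(5590)/10 = 371*I*sqrt(5590)/10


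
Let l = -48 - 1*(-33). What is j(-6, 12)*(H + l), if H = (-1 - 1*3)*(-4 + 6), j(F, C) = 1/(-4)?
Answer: 23/4 ≈ 5.7500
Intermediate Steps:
l = -15 (l = -48 + 33 = -15)
j(F, C) = -¼
H = -8 (H = (-1 - 3)*2 = -4*2 = -8)
j(-6, 12)*(H + l) = -(-8 - 15)/4 = -¼*(-23) = 23/4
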